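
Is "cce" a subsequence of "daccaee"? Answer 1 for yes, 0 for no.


Check if "cce" is a subsequence of "daccaee"
Greedy scan:
  Position 0 ('d'): no match needed
  Position 1 ('a'): no match needed
  Position 2 ('c'): matches sub[0] = 'c'
  Position 3 ('c'): matches sub[1] = 'c'
  Position 4 ('a'): no match needed
  Position 5 ('e'): matches sub[2] = 'e'
  Position 6 ('e'): no match needed
All 3 characters matched => is a subsequence

1


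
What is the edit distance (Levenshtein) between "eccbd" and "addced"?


Computing edit distance: "eccbd" -> "addced"
DP table:
           a    d    d    c    e    d
      0    1    2    3    4    5    6
  e   1    1    2    3    4    4    5
  c   2    2    2    3    3    4    5
  c   3    3    3    3    3    4    5
  b   4    4    4    4    4    4    5
  d   5    5    4    4    5    5    4
Edit distance = dp[5][6] = 4

4


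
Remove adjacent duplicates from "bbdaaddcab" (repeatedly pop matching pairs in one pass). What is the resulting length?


Input: bbdaaddcab
Stack-based adjacent duplicate removal:
  Read 'b': push. Stack: b
  Read 'b': matches stack top 'b' => pop. Stack: (empty)
  Read 'd': push. Stack: d
  Read 'a': push. Stack: da
  Read 'a': matches stack top 'a' => pop. Stack: d
  Read 'd': matches stack top 'd' => pop. Stack: (empty)
  Read 'd': push. Stack: d
  Read 'c': push. Stack: dc
  Read 'a': push. Stack: dca
  Read 'b': push. Stack: dcab
Final stack: "dcab" (length 4)

4


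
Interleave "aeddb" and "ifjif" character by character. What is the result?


Interleaving "aeddb" and "ifjif":
  Position 0: 'a' from first, 'i' from second => "ai"
  Position 1: 'e' from first, 'f' from second => "ef"
  Position 2: 'd' from first, 'j' from second => "dj"
  Position 3: 'd' from first, 'i' from second => "di"
  Position 4: 'b' from first, 'f' from second => "bf"
Result: aiefdjdibf

aiefdjdibf


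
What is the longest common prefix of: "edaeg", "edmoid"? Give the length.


Words: edaeg, edmoid
  Position 0: all 'e' => match
  Position 1: all 'd' => match
  Position 2: ('a', 'm') => mismatch, stop
LCP = "ed" (length 2)

2


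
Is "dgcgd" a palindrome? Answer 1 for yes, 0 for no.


Input: dgcgd
Reversed: dgcgd
  Compare pos 0 ('d') with pos 4 ('d'): match
  Compare pos 1 ('g') with pos 3 ('g'): match
Result: palindrome

1


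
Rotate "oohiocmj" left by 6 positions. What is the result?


Input: "oohiocmj", rotate left by 6
First 6 characters: "oohioc"
Remaining characters: "mj"
Concatenate remaining + first: "mj" + "oohioc" = "mjoohioc"

mjoohioc


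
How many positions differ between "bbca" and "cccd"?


Comparing "bbca" and "cccd" position by position:
  Position 0: 'b' vs 'c' => DIFFER
  Position 1: 'b' vs 'c' => DIFFER
  Position 2: 'c' vs 'c' => same
  Position 3: 'a' vs 'd' => DIFFER
Positions that differ: 3

3


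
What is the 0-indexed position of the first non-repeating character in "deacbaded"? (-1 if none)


Input: deacbaded
Character frequencies:
  'a': 2
  'b': 1
  'c': 1
  'd': 3
  'e': 2
Scanning left to right for freq == 1:
  Position 0 ('d'): freq=3, skip
  Position 1 ('e'): freq=2, skip
  Position 2 ('a'): freq=2, skip
  Position 3 ('c'): unique! => answer = 3

3


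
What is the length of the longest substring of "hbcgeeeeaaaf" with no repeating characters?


Input: "hbcgeeeeaaaf"
Sliding window (track last position of each char):
  Position 0 ('h'): window [0,0] length 1 -- new best
  Position 1 ('b'): window [0,1] length 2 -- new best
  Position 2 ('c'): window [0,2] length 3 -- new best
  Position 3 ('g'): window [0,3] length 4 -- new best
  Position 4 ('e'): window [0,4] length 5 -- new best
  Position 5 ('e'): repeat (last at 4), move window start to 5
  Position 5 ('e'): window [5,5] length 1
  Position 6 ('e'): repeat (last at 5), move window start to 6
  Position 6 ('e'): window [6,6] length 1
  Position 7 ('e'): repeat (last at 6), move window start to 7
  Position 7 ('e'): window [7,7] length 1
  Position 8 ('a'): window [7,8] length 2
  Position 9 ('a'): repeat (last at 8), move window start to 9
  Position 9 ('a'): window [9,9] length 1
  Position 10 ('a'): repeat (last at 9), move window start to 10
  Position 10 ('a'): window [10,10] length 1
  Position 11 ('f'): window [10,11] length 2
Longest substring with no repeats: "hbcge" with length 5

5


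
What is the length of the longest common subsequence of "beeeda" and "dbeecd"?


LCS of "beeeda" and "dbeecd"
DP table:
           d    b    e    e    c    d
      0    0    0    0    0    0    0
  b   0    0    1    1    1    1    1
  e   0    0    1    2    2    2    2
  e   0    0    1    2    3    3    3
  e   0    0    1    2    3    3    3
  d   0    1    1    2    3    3    4
  a   0    1    1    2    3    3    4
LCS length = dp[6][6] = 4

4


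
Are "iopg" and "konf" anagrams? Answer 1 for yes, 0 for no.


Strings: "iopg", "konf"
Sorted first:  giop
Sorted second: fkno
Differ at position 0: 'g' vs 'f' => not anagrams

0


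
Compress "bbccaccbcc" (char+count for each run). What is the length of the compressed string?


Input: bbccaccbcc
Runs:
  'b' x 2 => "b2"
  'c' x 2 => "c2"
  'a' x 1 => "a1"
  'c' x 2 => "c2"
  'b' x 1 => "b1"
  'c' x 2 => "c2"
Compressed: "b2c2a1c2b1c2"
Compressed length: 12

12


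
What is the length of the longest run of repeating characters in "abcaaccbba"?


Input: "abcaaccbba"
Scanning for longest run:
  Position 1 ('b'): new char, reset run to 1
  Position 2 ('c'): new char, reset run to 1
  Position 3 ('a'): new char, reset run to 1
  Position 4 ('a'): continues run of 'a', length=2
  Position 5 ('c'): new char, reset run to 1
  Position 6 ('c'): continues run of 'c', length=2
  Position 7 ('b'): new char, reset run to 1
  Position 8 ('b'): continues run of 'b', length=2
  Position 9 ('a'): new char, reset run to 1
Longest run: 'a' with length 2

2


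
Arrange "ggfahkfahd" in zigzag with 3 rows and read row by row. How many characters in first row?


Zigzag "ggfahkfahd" into 3 rows:
Placing characters:
  'g' => row 0
  'g' => row 1
  'f' => row 2
  'a' => row 1
  'h' => row 0
  'k' => row 1
  'f' => row 2
  'a' => row 1
  'h' => row 0
  'd' => row 1
Rows:
  Row 0: "ghh"
  Row 1: "gakad"
  Row 2: "ff"
First row length: 3

3


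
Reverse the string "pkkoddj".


Input: pkkoddj
Reading characters right to left:
  Position 6: 'j'
  Position 5: 'd'
  Position 4: 'd'
  Position 3: 'o'
  Position 2: 'k'
  Position 1: 'k'
  Position 0: 'p'
Reversed: jddokkp

jddokkp


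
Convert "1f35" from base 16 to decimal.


Input: "1f35" in base 16
Positional expansion:
  Digit '1' (value 1) x 16^3 = 4096
  Digit 'f' (value 15) x 16^2 = 3840
  Digit '3' (value 3) x 16^1 = 48
  Digit '5' (value 5) x 16^0 = 5
Sum = 7989

7989


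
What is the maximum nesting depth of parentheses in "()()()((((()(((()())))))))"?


Input: "()()()((((()(((()())))))))"
Tracking depth:
  Position 0 '(': depth becomes 1
  Position 1 ')': depth becomes 0
  Position 2 '(': depth becomes 1
  Position 3 ')': depth becomes 0
  Position 4 '(': depth becomes 1
  Position 5 ')': depth becomes 0
  Position 6 '(': depth becomes 1
  Position 7 '(': depth becomes 2
  Position 8 '(': depth becomes 3
  Position 9 '(': depth becomes 4
  Position 10 '(': depth becomes 5
  Position 11 ')': depth becomes 4
  Position 12 '(': depth becomes 5
  Position 13 '(': depth becomes 6
  Position 14 '(': depth becomes 7
  Position 15 '(': depth becomes 8
  Position 16 ')': depth becomes 7
  Position 17 '(': depth becomes 8
  Position 18 ')': depth becomes 7
  Position 19 ')': depth becomes 6
  Position 20 ')': depth becomes 5
  Position 21 ')': depth becomes 4
  Position 22 ')': depth becomes 3
  Position 23 ')': depth becomes 2
  Position 24 ')': depth becomes 1
  Position 25 ')': depth becomes 0
Maximum depth reached: 8

8


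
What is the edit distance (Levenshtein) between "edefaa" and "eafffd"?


Computing edit distance: "edefaa" -> "eafffd"
DP table:
           e    a    f    f    f    d
      0    1    2    3    4    5    6
  e   1    0    1    2    3    4    5
  d   2    1    1    2    3    4    4
  e   3    2    2    2    3    4    5
  f   4    3    3    2    2    3    4
  a   5    4    3    3    3    3    4
  a   6    5    4    4    4    4    4
Edit distance = dp[6][6] = 4

4


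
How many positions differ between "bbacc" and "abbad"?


Comparing "bbacc" and "abbad" position by position:
  Position 0: 'b' vs 'a' => DIFFER
  Position 1: 'b' vs 'b' => same
  Position 2: 'a' vs 'b' => DIFFER
  Position 3: 'c' vs 'a' => DIFFER
  Position 4: 'c' vs 'd' => DIFFER
Positions that differ: 4

4


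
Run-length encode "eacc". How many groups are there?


Input: eacc
Scanning for consecutive runs:
  Group 1: 'e' x 1 (positions 0-0)
  Group 2: 'a' x 1 (positions 1-1)
  Group 3: 'c' x 2 (positions 2-3)
Total groups: 3

3


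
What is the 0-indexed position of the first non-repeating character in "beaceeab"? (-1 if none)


Input: beaceeab
Character frequencies:
  'a': 2
  'b': 2
  'c': 1
  'e': 3
Scanning left to right for freq == 1:
  Position 0 ('b'): freq=2, skip
  Position 1 ('e'): freq=3, skip
  Position 2 ('a'): freq=2, skip
  Position 3 ('c'): unique! => answer = 3

3


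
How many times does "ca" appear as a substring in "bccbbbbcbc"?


Searching for "ca" in "bccbbbbcbc"
Scanning each position:
  Position 0: "bc" => no
  Position 1: "cc" => no
  Position 2: "cb" => no
  Position 3: "bb" => no
  Position 4: "bb" => no
  Position 5: "bb" => no
  Position 6: "bc" => no
  Position 7: "cb" => no
  Position 8: "bc" => no
Total occurrences: 0

0


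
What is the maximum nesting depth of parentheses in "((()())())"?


Input: "((()())())"
Tracking depth:
  Position 0 '(': depth becomes 1
  Position 1 '(': depth becomes 2
  Position 2 '(': depth becomes 3
  Position 3 ')': depth becomes 2
  Position 4 '(': depth becomes 3
  Position 5 ')': depth becomes 2
  Position 6 ')': depth becomes 1
  Position 7 '(': depth becomes 2
  Position 8 ')': depth becomes 1
  Position 9 ')': depth becomes 0
Maximum depth reached: 3

3


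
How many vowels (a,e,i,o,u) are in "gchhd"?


Input: gchhd
Checking each character:
  'g' at position 0: consonant
  'c' at position 1: consonant
  'h' at position 2: consonant
  'h' at position 3: consonant
  'd' at position 4: consonant
Total vowels: 0

0


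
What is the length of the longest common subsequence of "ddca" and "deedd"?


LCS of "ddca" and "deedd"
DP table:
           d    e    e    d    d
      0    0    0    0    0    0
  d   0    1    1    1    1    1
  d   0    1    1    1    2    2
  c   0    1    1    1    2    2
  a   0    1    1    1    2    2
LCS length = dp[4][5] = 2

2


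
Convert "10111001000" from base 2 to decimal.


Input: "10111001000" in base 2
Positional expansion:
  Digit '1' (value 1) x 2^10 = 1024
  Digit '0' (value 0) x 2^9 = 0
  Digit '1' (value 1) x 2^8 = 256
  Digit '1' (value 1) x 2^7 = 128
  Digit '1' (value 1) x 2^6 = 64
  Digit '0' (value 0) x 2^5 = 0
  Digit '0' (value 0) x 2^4 = 0
  Digit '1' (value 1) x 2^3 = 8
  Digit '0' (value 0) x 2^2 = 0
  Digit '0' (value 0) x 2^1 = 0
  Digit '0' (value 0) x 2^0 = 0
Sum = 1480

1480


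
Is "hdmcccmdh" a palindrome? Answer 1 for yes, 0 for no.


Input: hdmcccmdh
Reversed: hdmcccmdh
  Compare pos 0 ('h') with pos 8 ('h'): match
  Compare pos 1 ('d') with pos 7 ('d'): match
  Compare pos 2 ('m') with pos 6 ('m'): match
  Compare pos 3 ('c') with pos 5 ('c'): match
Result: palindrome

1


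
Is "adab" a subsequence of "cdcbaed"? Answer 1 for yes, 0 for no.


Check if "adab" is a subsequence of "cdcbaed"
Greedy scan:
  Position 0 ('c'): no match needed
  Position 1 ('d'): no match needed
  Position 2 ('c'): no match needed
  Position 3 ('b'): no match needed
  Position 4 ('a'): matches sub[0] = 'a'
  Position 5 ('e'): no match needed
  Position 6 ('d'): matches sub[1] = 'd'
Only matched 2/4 characters => not a subsequence

0


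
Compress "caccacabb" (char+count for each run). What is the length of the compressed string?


Input: caccacabb
Runs:
  'c' x 1 => "c1"
  'a' x 1 => "a1"
  'c' x 2 => "c2"
  'a' x 1 => "a1"
  'c' x 1 => "c1"
  'a' x 1 => "a1"
  'b' x 2 => "b2"
Compressed: "c1a1c2a1c1a1b2"
Compressed length: 14

14


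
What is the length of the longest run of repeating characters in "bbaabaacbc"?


Input: "bbaabaacbc"
Scanning for longest run:
  Position 1 ('b'): continues run of 'b', length=2
  Position 2 ('a'): new char, reset run to 1
  Position 3 ('a'): continues run of 'a', length=2
  Position 4 ('b'): new char, reset run to 1
  Position 5 ('a'): new char, reset run to 1
  Position 6 ('a'): continues run of 'a', length=2
  Position 7 ('c'): new char, reset run to 1
  Position 8 ('b'): new char, reset run to 1
  Position 9 ('c'): new char, reset run to 1
Longest run: 'b' with length 2

2


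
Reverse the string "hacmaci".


Input: hacmaci
Reading characters right to left:
  Position 6: 'i'
  Position 5: 'c'
  Position 4: 'a'
  Position 3: 'm'
  Position 2: 'c'
  Position 1: 'a'
  Position 0: 'h'
Reversed: icamcah

icamcah


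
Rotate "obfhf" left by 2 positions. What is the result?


Input: "obfhf", rotate left by 2
First 2 characters: "ob"
Remaining characters: "fhf"
Concatenate remaining + first: "fhf" + "ob" = "fhfob"

fhfob


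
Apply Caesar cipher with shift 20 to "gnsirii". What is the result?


Caesar cipher: shift "gnsirii" by 20
  'g' (pos 6) + 20 = pos 0 = 'a'
  'n' (pos 13) + 20 = pos 7 = 'h'
  's' (pos 18) + 20 = pos 12 = 'm'
  'i' (pos 8) + 20 = pos 2 = 'c'
  'r' (pos 17) + 20 = pos 11 = 'l'
  'i' (pos 8) + 20 = pos 2 = 'c'
  'i' (pos 8) + 20 = pos 2 = 'c'
Result: ahmclcc

ahmclcc


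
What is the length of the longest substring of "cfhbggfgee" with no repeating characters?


Input: "cfhbggfgee"
Sliding window (track last position of each char):
  Position 0 ('c'): window [0,0] length 1 -- new best
  Position 1 ('f'): window [0,1] length 2 -- new best
  Position 2 ('h'): window [0,2] length 3 -- new best
  Position 3 ('b'): window [0,3] length 4 -- new best
  Position 4 ('g'): window [0,4] length 5 -- new best
  Position 5 ('g'): repeat (last at 4), move window start to 5
  Position 5 ('g'): window [5,5] length 1
  Position 6 ('f'): window [5,6] length 2
  Position 7 ('g'): repeat (last at 5), move window start to 6
  Position 7 ('g'): window [6,7] length 2
  Position 8 ('e'): window [6,8] length 3
  Position 9 ('e'): repeat (last at 8), move window start to 9
  Position 9 ('e'): window [9,9] length 1
Longest substring with no repeats: "cfhbg" with length 5

5


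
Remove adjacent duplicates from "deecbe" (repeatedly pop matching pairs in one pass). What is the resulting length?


Input: deecbe
Stack-based adjacent duplicate removal:
  Read 'd': push. Stack: d
  Read 'e': push. Stack: de
  Read 'e': matches stack top 'e' => pop. Stack: d
  Read 'c': push. Stack: dc
  Read 'b': push. Stack: dcb
  Read 'e': push. Stack: dcbe
Final stack: "dcbe" (length 4)

4


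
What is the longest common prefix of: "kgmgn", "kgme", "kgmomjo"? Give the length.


Words: kgmgn, kgme, kgmomjo
  Position 0: all 'k' => match
  Position 1: all 'g' => match
  Position 2: all 'm' => match
  Position 3: ('g', 'e', 'o') => mismatch, stop
LCP = "kgm" (length 3)

3


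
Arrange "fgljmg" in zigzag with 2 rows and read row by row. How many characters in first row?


Zigzag "fgljmg" into 2 rows:
Placing characters:
  'f' => row 0
  'g' => row 1
  'l' => row 0
  'j' => row 1
  'm' => row 0
  'g' => row 1
Rows:
  Row 0: "flm"
  Row 1: "gjg"
First row length: 3

3


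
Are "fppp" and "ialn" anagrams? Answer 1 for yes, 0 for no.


Strings: "fppp", "ialn"
Sorted first:  fppp
Sorted second: ailn
Differ at position 0: 'f' vs 'a' => not anagrams

0


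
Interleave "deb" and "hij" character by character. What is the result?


Interleaving "deb" and "hij":
  Position 0: 'd' from first, 'h' from second => "dh"
  Position 1: 'e' from first, 'i' from second => "ei"
  Position 2: 'b' from first, 'j' from second => "bj"
Result: dheibj

dheibj


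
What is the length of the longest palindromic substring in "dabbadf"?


Input: "dabbadf"
Checking substrings for palindromes:
  [0:6] "dabbad" (len 6) => palindrome
  [1:5] "abba" (len 4) => palindrome
  [2:4] "bb" (len 2) => palindrome
Longest palindromic substring: "dabbad" with length 6

6


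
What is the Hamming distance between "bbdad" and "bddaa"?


Comparing "bbdad" and "bddaa" position by position:
  Position 0: 'b' vs 'b' => same
  Position 1: 'b' vs 'd' => differ
  Position 2: 'd' vs 'd' => same
  Position 3: 'a' vs 'a' => same
  Position 4: 'd' vs 'a' => differ
Total differences (Hamming distance): 2

2


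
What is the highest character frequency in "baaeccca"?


Input: baaeccca
Character counts:
  'a': 3
  'b': 1
  'c': 3
  'e': 1
Maximum frequency: 3

3


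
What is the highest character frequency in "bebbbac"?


Input: bebbbac
Character counts:
  'a': 1
  'b': 4
  'c': 1
  'e': 1
Maximum frequency: 4

4


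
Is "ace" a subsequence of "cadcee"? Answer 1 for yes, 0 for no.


Check if "ace" is a subsequence of "cadcee"
Greedy scan:
  Position 0 ('c'): no match needed
  Position 1 ('a'): matches sub[0] = 'a'
  Position 2 ('d'): no match needed
  Position 3 ('c'): matches sub[1] = 'c'
  Position 4 ('e'): matches sub[2] = 'e'
  Position 5 ('e'): no match needed
All 3 characters matched => is a subsequence

1


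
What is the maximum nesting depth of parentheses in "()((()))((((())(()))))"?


Input: "()((()))((((())(()))))"
Tracking depth:
  Position 0 '(': depth becomes 1
  Position 1 ')': depth becomes 0
  Position 2 '(': depth becomes 1
  Position 3 '(': depth becomes 2
  Position 4 '(': depth becomes 3
  Position 5 ')': depth becomes 2
  Position 6 ')': depth becomes 1
  Position 7 ')': depth becomes 0
  Position 8 '(': depth becomes 1
  Position 9 '(': depth becomes 2
  Position 10 '(': depth becomes 3
  Position 11 '(': depth becomes 4
  Position 12 '(': depth becomes 5
  Position 13 ')': depth becomes 4
  Position 14 ')': depth becomes 3
  Position 15 '(': depth becomes 4
  Position 16 '(': depth becomes 5
  Position 17 ')': depth becomes 4
  Position 18 ')': depth becomes 3
  Position 19 ')': depth becomes 2
  Position 20 ')': depth becomes 1
  Position 21 ')': depth becomes 0
Maximum depth reached: 5

5


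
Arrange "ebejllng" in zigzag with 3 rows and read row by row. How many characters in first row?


Zigzag "ebejllng" into 3 rows:
Placing characters:
  'e' => row 0
  'b' => row 1
  'e' => row 2
  'j' => row 1
  'l' => row 0
  'l' => row 1
  'n' => row 2
  'g' => row 1
Rows:
  Row 0: "el"
  Row 1: "bjlg"
  Row 2: "en"
First row length: 2

2


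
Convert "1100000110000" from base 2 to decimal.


Input: "1100000110000" in base 2
Positional expansion:
  Digit '1' (value 1) x 2^12 = 4096
  Digit '1' (value 1) x 2^11 = 2048
  Digit '0' (value 0) x 2^10 = 0
  Digit '0' (value 0) x 2^9 = 0
  Digit '0' (value 0) x 2^8 = 0
  Digit '0' (value 0) x 2^7 = 0
  Digit '0' (value 0) x 2^6 = 0
  Digit '1' (value 1) x 2^5 = 32
  Digit '1' (value 1) x 2^4 = 16
  Digit '0' (value 0) x 2^3 = 0
  Digit '0' (value 0) x 2^2 = 0
  Digit '0' (value 0) x 2^1 = 0
  Digit '0' (value 0) x 2^0 = 0
Sum = 6192

6192


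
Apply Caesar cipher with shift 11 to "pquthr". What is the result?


Caesar cipher: shift "pquthr" by 11
  'p' (pos 15) + 11 = pos 0 = 'a'
  'q' (pos 16) + 11 = pos 1 = 'b'
  'u' (pos 20) + 11 = pos 5 = 'f'
  't' (pos 19) + 11 = pos 4 = 'e'
  'h' (pos 7) + 11 = pos 18 = 's'
  'r' (pos 17) + 11 = pos 2 = 'c'
Result: abfesc

abfesc


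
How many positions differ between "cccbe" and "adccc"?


Comparing "cccbe" and "adccc" position by position:
  Position 0: 'c' vs 'a' => DIFFER
  Position 1: 'c' vs 'd' => DIFFER
  Position 2: 'c' vs 'c' => same
  Position 3: 'b' vs 'c' => DIFFER
  Position 4: 'e' vs 'c' => DIFFER
Positions that differ: 4

4


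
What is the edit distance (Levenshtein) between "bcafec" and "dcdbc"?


Computing edit distance: "bcafec" -> "dcdbc"
DP table:
           d    c    d    b    c
      0    1    2    3    4    5
  b   1    1    2    3    3    4
  c   2    2    1    2    3    3
  a   3    3    2    2    3    4
  f   4    4    3    3    3    4
  e   5    5    4    4    4    4
  c   6    6    5    5    5    4
Edit distance = dp[6][5] = 4

4


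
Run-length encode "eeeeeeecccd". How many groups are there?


Input: eeeeeeecccd
Scanning for consecutive runs:
  Group 1: 'e' x 7 (positions 0-6)
  Group 2: 'c' x 3 (positions 7-9)
  Group 3: 'd' x 1 (positions 10-10)
Total groups: 3

3


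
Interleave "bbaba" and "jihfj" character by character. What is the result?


Interleaving "bbaba" and "jihfj":
  Position 0: 'b' from first, 'j' from second => "bj"
  Position 1: 'b' from first, 'i' from second => "bi"
  Position 2: 'a' from first, 'h' from second => "ah"
  Position 3: 'b' from first, 'f' from second => "bf"
  Position 4: 'a' from first, 'j' from second => "aj"
Result: bjbiahbfaj

bjbiahbfaj


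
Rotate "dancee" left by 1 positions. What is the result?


Input: "dancee", rotate left by 1
First 1 characters: "d"
Remaining characters: "ancee"
Concatenate remaining + first: "ancee" + "d" = "anceed"

anceed


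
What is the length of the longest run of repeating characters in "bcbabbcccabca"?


Input: "bcbabbcccabca"
Scanning for longest run:
  Position 1 ('c'): new char, reset run to 1
  Position 2 ('b'): new char, reset run to 1
  Position 3 ('a'): new char, reset run to 1
  Position 4 ('b'): new char, reset run to 1
  Position 5 ('b'): continues run of 'b', length=2
  Position 6 ('c'): new char, reset run to 1
  Position 7 ('c'): continues run of 'c', length=2
  Position 8 ('c'): continues run of 'c', length=3
  Position 9 ('a'): new char, reset run to 1
  Position 10 ('b'): new char, reset run to 1
  Position 11 ('c'): new char, reset run to 1
  Position 12 ('a'): new char, reset run to 1
Longest run: 'c' with length 3

3


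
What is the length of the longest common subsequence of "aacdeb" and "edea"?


LCS of "aacdeb" and "edea"
DP table:
           e    d    e    a
      0    0    0    0    0
  a   0    0    0    0    1
  a   0    0    0    0    1
  c   0    0    0    0    1
  d   0    0    1    1    1
  e   0    1    1    2    2
  b   0    1    1    2    2
LCS length = dp[6][4] = 2

2


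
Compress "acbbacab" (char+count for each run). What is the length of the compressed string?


Input: acbbacab
Runs:
  'a' x 1 => "a1"
  'c' x 1 => "c1"
  'b' x 2 => "b2"
  'a' x 1 => "a1"
  'c' x 1 => "c1"
  'a' x 1 => "a1"
  'b' x 1 => "b1"
Compressed: "a1c1b2a1c1a1b1"
Compressed length: 14

14


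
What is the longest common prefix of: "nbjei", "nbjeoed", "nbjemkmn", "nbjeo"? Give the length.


Words: nbjei, nbjeoed, nbjemkmn, nbjeo
  Position 0: all 'n' => match
  Position 1: all 'b' => match
  Position 2: all 'j' => match
  Position 3: all 'e' => match
  Position 4: ('i', 'o', 'm', 'o') => mismatch, stop
LCP = "nbje" (length 4)

4


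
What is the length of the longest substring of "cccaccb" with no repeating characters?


Input: "cccaccb"
Sliding window (track last position of each char):
  Position 0 ('c'): window [0,0] length 1 -- new best
  Position 1 ('c'): repeat (last at 0), move window start to 1
  Position 1 ('c'): window [1,1] length 1
  Position 2 ('c'): repeat (last at 1), move window start to 2
  Position 2 ('c'): window [2,2] length 1
  Position 3 ('a'): window [2,3] length 2 -- new best
  Position 4 ('c'): repeat (last at 2), move window start to 3
  Position 4 ('c'): window [3,4] length 2
  Position 5 ('c'): repeat (last at 4), move window start to 5
  Position 5 ('c'): window [5,5] length 1
  Position 6 ('b'): window [5,6] length 2
Longest substring with no repeats: "ca" with length 2

2


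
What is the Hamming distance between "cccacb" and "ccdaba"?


Comparing "cccacb" and "ccdaba" position by position:
  Position 0: 'c' vs 'c' => same
  Position 1: 'c' vs 'c' => same
  Position 2: 'c' vs 'd' => differ
  Position 3: 'a' vs 'a' => same
  Position 4: 'c' vs 'b' => differ
  Position 5: 'b' vs 'a' => differ
Total differences (Hamming distance): 3

3


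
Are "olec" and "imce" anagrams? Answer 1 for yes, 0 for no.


Strings: "olec", "imce"
Sorted first:  celo
Sorted second: ceim
Differ at position 2: 'l' vs 'i' => not anagrams

0


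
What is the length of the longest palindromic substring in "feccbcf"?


Input: "feccbcf"
Checking substrings for palindromes:
  [3:6] "cbc" (len 3) => palindrome
  [2:4] "cc" (len 2) => palindrome
Longest palindromic substring: "cbc" with length 3

3


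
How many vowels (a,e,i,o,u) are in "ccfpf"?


Input: ccfpf
Checking each character:
  'c' at position 0: consonant
  'c' at position 1: consonant
  'f' at position 2: consonant
  'p' at position 3: consonant
  'f' at position 4: consonant
Total vowels: 0

0


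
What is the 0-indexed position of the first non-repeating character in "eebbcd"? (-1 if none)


Input: eebbcd
Character frequencies:
  'b': 2
  'c': 1
  'd': 1
  'e': 2
Scanning left to right for freq == 1:
  Position 0 ('e'): freq=2, skip
  Position 1 ('e'): freq=2, skip
  Position 2 ('b'): freq=2, skip
  Position 3 ('b'): freq=2, skip
  Position 4 ('c'): unique! => answer = 4

4


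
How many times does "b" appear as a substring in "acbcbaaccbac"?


Searching for "b" in "acbcbaaccbac"
Scanning each position:
  Position 0: "a" => no
  Position 1: "c" => no
  Position 2: "b" => MATCH
  Position 3: "c" => no
  Position 4: "b" => MATCH
  Position 5: "a" => no
  Position 6: "a" => no
  Position 7: "c" => no
  Position 8: "c" => no
  Position 9: "b" => MATCH
  Position 10: "a" => no
  Position 11: "c" => no
Total occurrences: 3

3


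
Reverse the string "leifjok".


Input: leifjok
Reading characters right to left:
  Position 6: 'k'
  Position 5: 'o'
  Position 4: 'j'
  Position 3: 'f'
  Position 2: 'i'
  Position 1: 'e'
  Position 0: 'l'
Reversed: kojfiel

kojfiel


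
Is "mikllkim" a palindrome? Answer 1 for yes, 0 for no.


Input: mikllkim
Reversed: mikllkim
  Compare pos 0 ('m') with pos 7 ('m'): match
  Compare pos 1 ('i') with pos 6 ('i'): match
  Compare pos 2 ('k') with pos 5 ('k'): match
  Compare pos 3 ('l') with pos 4 ('l'): match
Result: palindrome

1


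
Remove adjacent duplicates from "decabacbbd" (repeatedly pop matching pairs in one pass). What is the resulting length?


Input: decabacbbd
Stack-based adjacent duplicate removal:
  Read 'd': push. Stack: d
  Read 'e': push. Stack: de
  Read 'c': push. Stack: dec
  Read 'a': push. Stack: deca
  Read 'b': push. Stack: decab
  Read 'a': push. Stack: decaba
  Read 'c': push. Stack: decabac
  Read 'b': push. Stack: decabacb
  Read 'b': matches stack top 'b' => pop. Stack: decabac
  Read 'd': push. Stack: decabacd
Final stack: "decabacd" (length 8)

8


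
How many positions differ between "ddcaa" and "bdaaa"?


Comparing "ddcaa" and "bdaaa" position by position:
  Position 0: 'd' vs 'b' => DIFFER
  Position 1: 'd' vs 'd' => same
  Position 2: 'c' vs 'a' => DIFFER
  Position 3: 'a' vs 'a' => same
  Position 4: 'a' vs 'a' => same
Positions that differ: 2

2


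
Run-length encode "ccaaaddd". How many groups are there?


Input: ccaaaddd
Scanning for consecutive runs:
  Group 1: 'c' x 2 (positions 0-1)
  Group 2: 'a' x 3 (positions 2-4)
  Group 3: 'd' x 3 (positions 5-7)
Total groups: 3

3


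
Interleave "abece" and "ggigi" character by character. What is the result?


Interleaving "abece" and "ggigi":
  Position 0: 'a' from first, 'g' from second => "ag"
  Position 1: 'b' from first, 'g' from second => "bg"
  Position 2: 'e' from first, 'i' from second => "ei"
  Position 3: 'c' from first, 'g' from second => "cg"
  Position 4: 'e' from first, 'i' from second => "ei"
Result: agbgeicgei

agbgeicgei


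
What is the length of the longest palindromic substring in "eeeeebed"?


Input: "eeeeebed"
Checking substrings for palindromes:
  [0:5] "eeeee" (len 5) => palindrome
  [0:4] "eeee" (len 4) => palindrome
  [1:5] "eeee" (len 4) => palindrome
  [0:3] "eee" (len 3) => palindrome
  [1:4] "eee" (len 3) => palindrome
  [2:5] "eee" (len 3) => palindrome
Longest palindromic substring: "eeeee" with length 5

5


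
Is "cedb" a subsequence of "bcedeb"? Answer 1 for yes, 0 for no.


Check if "cedb" is a subsequence of "bcedeb"
Greedy scan:
  Position 0 ('b'): no match needed
  Position 1 ('c'): matches sub[0] = 'c'
  Position 2 ('e'): matches sub[1] = 'e'
  Position 3 ('d'): matches sub[2] = 'd'
  Position 4 ('e'): no match needed
  Position 5 ('b'): matches sub[3] = 'b'
All 4 characters matched => is a subsequence

1


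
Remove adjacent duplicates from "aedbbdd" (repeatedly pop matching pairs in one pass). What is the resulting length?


Input: aedbbdd
Stack-based adjacent duplicate removal:
  Read 'a': push. Stack: a
  Read 'e': push. Stack: ae
  Read 'd': push. Stack: aed
  Read 'b': push. Stack: aedb
  Read 'b': matches stack top 'b' => pop. Stack: aed
  Read 'd': matches stack top 'd' => pop. Stack: ae
  Read 'd': push. Stack: aed
Final stack: "aed" (length 3)

3


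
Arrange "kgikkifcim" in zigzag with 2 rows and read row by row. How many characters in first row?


Zigzag "kgikkifcim" into 2 rows:
Placing characters:
  'k' => row 0
  'g' => row 1
  'i' => row 0
  'k' => row 1
  'k' => row 0
  'i' => row 1
  'f' => row 0
  'c' => row 1
  'i' => row 0
  'm' => row 1
Rows:
  Row 0: "kikfi"
  Row 1: "gkicm"
First row length: 5

5


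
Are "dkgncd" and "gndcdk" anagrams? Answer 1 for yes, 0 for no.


Strings: "dkgncd", "gndcdk"
Sorted first:  cddgkn
Sorted second: cddgkn
Sorted forms match => anagrams

1


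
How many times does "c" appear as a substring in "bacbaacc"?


Searching for "c" in "bacbaacc"
Scanning each position:
  Position 0: "b" => no
  Position 1: "a" => no
  Position 2: "c" => MATCH
  Position 3: "b" => no
  Position 4: "a" => no
  Position 5: "a" => no
  Position 6: "c" => MATCH
  Position 7: "c" => MATCH
Total occurrences: 3

3


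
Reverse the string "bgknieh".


Input: bgknieh
Reading characters right to left:
  Position 6: 'h'
  Position 5: 'e'
  Position 4: 'i'
  Position 3: 'n'
  Position 2: 'k'
  Position 1: 'g'
  Position 0: 'b'
Reversed: heinkgb

heinkgb


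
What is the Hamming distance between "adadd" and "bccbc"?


Comparing "adadd" and "bccbc" position by position:
  Position 0: 'a' vs 'b' => differ
  Position 1: 'd' vs 'c' => differ
  Position 2: 'a' vs 'c' => differ
  Position 3: 'd' vs 'b' => differ
  Position 4: 'd' vs 'c' => differ
Total differences (Hamming distance): 5

5


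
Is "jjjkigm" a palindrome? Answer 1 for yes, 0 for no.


Input: jjjkigm
Reversed: mgikjjj
  Compare pos 0 ('j') with pos 6 ('m'): MISMATCH
  Compare pos 1 ('j') with pos 5 ('g'): MISMATCH
  Compare pos 2 ('j') with pos 4 ('i'): MISMATCH
Result: not a palindrome

0


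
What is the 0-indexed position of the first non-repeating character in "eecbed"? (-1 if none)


Input: eecbed
Character frequencies:
  'b': 1
  'c': 1
  'd': 1
  'e': 3
Scanning left to right for freq == 1:
  Position 0 ('e'): freq=3, skip
  Position 1 ('e'): freq=3, skip
  Position 2 ('c'): unique! => answer = 2

2


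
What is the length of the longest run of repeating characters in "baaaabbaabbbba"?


Input: "baaaabbaabbbba"
Scanning for longest run:
  Position 1 ('a'): new char, reset run to 1
  Position 2 ('a'): continues run of 'a', length=2
  Position 3 ('a'): continues run of 'a', length=3
  Position 4 ('a'): continues run of 'a', length=4
  Position 5 ('b'): new char, reset run to 1
  Position 6 ('b'): continues run of 'b', length=2
  Position 7 ('a'): new char, reset run to 1
  Position 8 ('a'): continues run of 'a', length=2
  Position 9 ('b'): new char, reset run to 1
  Position 10 ('b'): continues run of 'b', length=2
  Position 11 ('b'): continues run of 'b', length=3
  Position 12 ('b'): continues run of 'b', length=4
  Position 13 ('a'): new char, reset run to 1
Longest run: 'a' with length 4

4


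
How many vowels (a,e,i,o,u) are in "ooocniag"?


Input: ooocniag
Checking each character:
  'o' at position 0: vowel (running total: 1)
  'o' at position 1: vowel (running total: 2)
  'o' at position 2: vowel (running total: 3)
  'c' at position 3: consonant
  'n' at position 4: consonant
  'i' at position 5: vowel (running total: 4)
  'a' at position 6: vowel (running total: 5)
  'g' at position 7: consonant
Total vowels: 5

5


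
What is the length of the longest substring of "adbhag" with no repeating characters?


Input: "adbhag"
Sliding window (track last position of each char):
  Position 0 ('a'): window [0,0] length 1 -- new best
  Position 1 ('d'): window [0,1] length 2 -- new best
  Position 2 ('b'): window [0,2] length 3 -- new best
  Position 3 ('h'): window [0,3] length 4 -- new best
  Position 4 ('a'): repeat (last at 0), move window start to 1
  Position 4 ('a'): window [1,4] length 4
  Position 5 ('g'): window [1,5] length 5 -- new best
Longest substring with no repeats: "dbhag" with length 5

5


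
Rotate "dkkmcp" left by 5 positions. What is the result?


Input: "dkkmcp", rotate left by 5
First 5 characters: "dkkmc"
Remaining characters: "p"
Concatenate remaining + first: "p" + "dkkmc" = "pdkkmc"

pdkkmc


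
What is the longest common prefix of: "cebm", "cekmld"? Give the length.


Words: cebm, cekmld
  Position 0: all 'c' => match
  Position 1: all 'e' => match
  Position 2: ('b', 'k') => mismatch, stop
LCP = "ce" (length 2)

2


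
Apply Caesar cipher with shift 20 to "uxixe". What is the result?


Caesar cipher: shift "uxixe" by 20
  'u' (pos 20) + 20 = pos 14 = 'o'
  'x' (pos 23) + 20 = pos 17 = 'r'
  'i' (pos 8) + 20 = pos 2 = 'c'
  'x' (pos 23) + 20 = pos 17 = 'r'
  'e' (pos 4) + 20 = pos 24 = 'y'
Result: orcry

orcry


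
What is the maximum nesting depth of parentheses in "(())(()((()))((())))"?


Input: "(())(()((()))((())))"
Tracking depth:
  Position 0 '(': depth becomes 1
  Position 1 '(': depth becomes 2
  Position 2 ')': depth becomes 1
  Position 3 ')': depth becomes 0
  Position 4 '(': depth becomes 1
  Position 5 '(': depth becomes 2
  Position 6 ')': depth becomes 1
  Position 7 '(': depth becomes 2
  Position 8 '(': depth becomes 3
  Position 9 '(': depth becomes 4
  Position 10 ')': depth becomes 3
  Position 11 ')': depth becomes 2
  Position 12 ')': depth becomes 1
  Position 13 '(': depth becomes 2
  Position 14 '(': depth becomes 3
  Position 15 '(': depth becomes 4
  Position 16 ')': depth becomes 3
  Position 17 ')': depth becomes 2
  Position 18 ')': depth becomes 1
  Position 19 ')': depth becomes 0
Maximum depth reached: 4

4


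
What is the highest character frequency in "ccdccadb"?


Input: ccdccadb
Character counts:
  'a': 1
  'b': 1
  'c': 4
  'd': 2
Maximum frequency: 4

4


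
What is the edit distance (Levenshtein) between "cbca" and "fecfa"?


Computing edit distance: "cbca" -> "fecfa"
DP table:
           f    e    c    f    a
      0    1    2    3    4    5
  c   1    1    2    2    3    4
  b   2    2    2    3    3    4
  c   3    3    3    2    3    4
  a   4    4    4    3    3    3
Edit distance = dp[4][5] = 3

3


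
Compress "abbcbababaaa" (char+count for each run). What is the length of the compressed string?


Input: abbcbababaaa
Runs:
  'a' x 1 => "a1"
  'b' x 2 => "b2"
  'c' x 1 => "c1"
  'b' x 1 => "b1"
  'a' x 1 => "a1"
  'b' x 1 => "b1"
  'a' x 1 => "a1"
  'b' x 1 => "b1"
  'a' x 3 => "a3"
Compressed: "a1b2c1b1a1b1a1b1a3"
Compressed length: 18

18


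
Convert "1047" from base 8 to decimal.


Input: "1047" in base 8
Positional expansion:
  Digit '1' (value 1) x 8^3 = 512
  Digit '0' (value 0) x 8^2 = 0
  Digit '4' (value 4) x 8^1 = 32
  Digit '7' (value 7) x 8^0 = 7
Sum = 551

551


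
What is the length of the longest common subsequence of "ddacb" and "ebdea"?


LCS of "ddacb" and "ebdea"
DP table:
           e    b    d    e    a
      0    0    0    0    0    0
  d   0    0    0    1    1    1
  d   0    0    0    1    1    1
  a   0    0    0    1    1    2
  c   0    0    0    1    1    2
  b   0    0    1    1    1    2
LCS length = dp[5][5] = 2

2


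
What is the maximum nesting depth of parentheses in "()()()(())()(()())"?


Input: "()()()(())()(()())"
Tracking depth:
  Position 0 '(': depth becomes 1
  Position 1 ')': depth becomes 0
  Position 2 '(': depth becomes 1
  Position 3 ')': depth becomes 0
  Position 4 '(': depth becomes 1
  Position 5 ')': depth becomes 0
  Position 6 '(': depth becomes 1
  Position 7 '(': depth becomes 2
  Position 8 ')': depth becomes 1
  Position 9 ')': depth becomes 0
  Position 10 '(': depth becomes 1
  Position 11 ')': depth becomes 0
  Position 12 '(': depth becomes 1
  Position 13 '(': depth becomes 2
  Position 14 ')': depth becomes 1
  Position 15 '(': depth becomes 2
  Position 16 ')': depth becomes 1
  Position 17 ')': depth becomes 0
Maximum depth reached: 2

2


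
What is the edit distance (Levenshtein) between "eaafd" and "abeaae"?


Computing edit distance: "eaafd" -> "abeaae"
DP table:
           a    b    e    a    a    e
      0    1    2    3    4    5    6
  e   1    1    2    2    3    4    5
  a   2    1    2    3    2    3    4
  a   3    2    2    3    3    2    3
  f   4    3    3    3    4    3    3
  d   5    4    4    4    4    4    4
Edit distance = dp[5][6] = 4

4


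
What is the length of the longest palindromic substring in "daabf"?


Input: "daabf"
Checking substrings for palindromes:
  [1:3] "aa" (len 2) => palindrome
Longest palindromic substring: "aa" with length 2

2


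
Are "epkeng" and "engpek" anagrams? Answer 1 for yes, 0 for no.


Strings: "epkeng", "engpek"
Sorted first:  eegknp
Sorted second: eegknp
Sorted forms match => anagrams

1


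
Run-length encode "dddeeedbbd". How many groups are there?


Input: dddeeedbbd
Scanning for consecutive runs:
  Group 1: 'd' x 3 (positions 0-2)
  Group 2: 'e' x 3 (positions 3-5)
  Group 3: 'd' x 1 (positions 6-6)
  Group 4: 'b' x 2 (positions 7-8)
  Group 5: 'd' x 1 (positions 9-9)
Total groups: 5

5


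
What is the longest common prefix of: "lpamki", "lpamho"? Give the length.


Words: lpamki, lpamho
  Position 0: all 'l' => match
  Position 1: all 'p' => match
  Position 2: all 'a' => match
  Position 3: all 'm' => match
  Position 4: ('k', 'h') => mismatch, stop
LCP = "lpam" (length 4)

4


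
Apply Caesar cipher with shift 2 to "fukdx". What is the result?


Caesar cipher: shift "fukdx" by 2
  'f' (pos 5) + 2 = pos 7 = 'h'
  'u' (pos 20) + 2 = pos 22 = 'w'
  'k' (pos 10) + 2 = pos 12 = 'm'
  'd' (pos 3) + 2 = pos 5 = 'f'
  'x' (pos 23) + 2 = pos 25 = 'z'
Result: hwmfz

hwmfz


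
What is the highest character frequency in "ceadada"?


Input: ceadada
Character counts:
  'a': 3
  'c': 1
  'd': 2
  'e': 1
Maximum frequency: 3

3


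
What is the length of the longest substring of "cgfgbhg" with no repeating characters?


Input: "cgfgbhg"
Sliding window (track last position of each char):
  Position 0 ('c'): window [0,0] length 1 -- new best
  Position 1 ('g'): window [0,1] length 2 -- new best
  Position 2 ('f'): window [0,2] length 3 -- new best
  Position 3 ('g'): repeat (last at 1), move window start to 2
  Position 3 ('g'): window [2,3] length 2
  Position 4 ('b'): window [2,4] length 3
  Position 5 ('h'): window [2,5] length 4 -- new best
  Position 6 ('g'): repeat (last at 3), move window start to 4
  Position 6 ('g'): window [4,6] length 3
Longest substring with no repeats: "fgbh" with length 4

4


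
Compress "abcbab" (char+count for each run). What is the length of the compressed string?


Input: abcbab
Runs:
  'a' x 1 => "a1"
  'b' x 1 => "b1"
  'c' x 1 => "c1"
  'b' x 1 => "b1"
  'a' x 1 => "a1"
  'b' x 1 => "b1"
Compressed: "a1b1c1b1a1b1"
Compressed length: 12

12


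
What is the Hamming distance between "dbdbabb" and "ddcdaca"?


Comparing "dbdbabb" and "ddcdaca" position by position:
  Position 0: 'd' vs 'd' => same
  Position 1: 'b' vs 'd' => differ
  Position 2: 'd' vs 'c' => differ
  Position 3: 'b' vs 'd' => differ
  Position 4: 'a' vs 'a' => same
  Position 5: 'b' vs 'c' => differ
  Position 6: 'b' vs 'a' => differ
Total differences (Hamming distance): 5

5
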